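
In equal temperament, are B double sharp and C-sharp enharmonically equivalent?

B## = pitch class 1 and C# = pitch class 1 — the same pitch class, so they are enharmonic equivalents.

Yes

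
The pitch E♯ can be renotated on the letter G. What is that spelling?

Gbb

Plain G sits 2 semitones above E#, so on the letter G the same pitch needs a double flat: Gbb.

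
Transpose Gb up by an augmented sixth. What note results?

E

G up a major sixth is E, so the target letter is E.
From Gb, an augmented sixth is 10 semitones up: E.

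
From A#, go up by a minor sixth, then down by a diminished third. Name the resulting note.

A minor sixth up from A# is F# (letter F, 8 semitones up).
A diminished third down from F# is D## (letter D, 2 semitones down).

D##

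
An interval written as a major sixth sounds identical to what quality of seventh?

A major sixth spans 9 semitones.
A seventh spanning 9 semitones is diminished (the major seventh is 11).

diminished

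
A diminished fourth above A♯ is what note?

A fourth above A lands on the letter D.
A diminished fourth spans 4 semitones, so A# moves to pitch class 2. On the letter D that is D.

D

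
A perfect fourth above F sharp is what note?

A fourth above F lands on the letter B.
A perfect fourth spans 5 semitones, so F# moves to pitch class 11. On the letter B that is B.

B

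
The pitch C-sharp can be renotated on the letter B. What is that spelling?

Plain B sits 2 semitones below C#, so on the letter B the same pitch needs a double sharp: B##.

B##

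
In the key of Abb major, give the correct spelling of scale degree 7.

Gb

Degree 7 takes the letter 6 steps above A, which is G.
In major, degree 7 sits 11 semitones above the tonic. Abb + 11 semitones is pitch class 6, spelled on G as Gb.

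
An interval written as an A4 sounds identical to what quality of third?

doubly augmented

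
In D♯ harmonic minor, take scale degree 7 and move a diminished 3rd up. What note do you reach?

E

Scale degree 7 of D# harmonic minor is C##.
A diminished third (2 semitones) above C## lands on the letter E, giving E.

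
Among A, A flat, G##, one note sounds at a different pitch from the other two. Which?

Ab

In 12-tone equal temperament, enharmonic equivalents share a pitch class. A is pitch class 9; Ab is pitch class 8; G## is pitch class 9.
A and G## share pitch class 9, while Ab is pitch class 8.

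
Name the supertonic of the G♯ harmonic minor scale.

The G# harmonic minor scale runs G# A# B C# D# E F##.
Degree 2 is A#.

A#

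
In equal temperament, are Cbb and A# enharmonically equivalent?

Yes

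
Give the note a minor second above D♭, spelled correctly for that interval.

Ebb

D up a major second is E, so the target letter is E.
From Db, a minor second is 1 semitone up: Ebb.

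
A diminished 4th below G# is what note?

D##

A fourth below G lands on the letter D.
A diminished fourth spans 4 semitones, so G# moves to pitch class 4. On the letter D that is D##.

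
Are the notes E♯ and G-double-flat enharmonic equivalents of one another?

Yes

E# is pitch class 5; Gbb is pitch class 5.
All spellings map to pitch class 5, so they are enharmonically equivalent.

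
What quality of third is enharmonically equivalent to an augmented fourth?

doubly augmented

An augmented fourth spans 6 semitones.
A third spanning 6 semitones is doubly augmented (the major third is 4).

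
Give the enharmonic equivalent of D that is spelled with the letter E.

Ebb

D is pitch class 2. The letter E alone is pitch class 4.
To reach pitch class 2 from E requires an offset of -2 semitones, i.e. double flat: Ebb.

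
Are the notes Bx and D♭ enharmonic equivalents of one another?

B## = pitch class 1 and Db = pitch class 1 — the same pitch class, so they are enharmonic equivalents.

Yes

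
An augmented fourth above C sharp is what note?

F##

A fourth above C lands on the letter F.
An augmented fourth spans 6 semitones, so C# moves to pitch class 7. On the letter F that is F##.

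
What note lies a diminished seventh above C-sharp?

Bb

C up a major seventh is B, so the target letter is B.
From C#, a diminished seventh is 9 semitones up: Bb.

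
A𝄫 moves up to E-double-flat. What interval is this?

perfect fifth

Counting letters A–B–C–D–E gives a fifth.
Abb→Ebb = 7 semitones, exactly the perfect fifth.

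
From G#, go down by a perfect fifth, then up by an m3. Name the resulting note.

E

A perfect fifth down from G# is C# (letter C, 7 semitones down).
A minor third up from C# is E (letter E, 3 semitones up).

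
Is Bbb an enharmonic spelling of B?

No

Two spellings are enharmonically equivalent only if they share a pitch class.
Here Bbb → 9, B → 11; 9 ≠ 11, so they are not.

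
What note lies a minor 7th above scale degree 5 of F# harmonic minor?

B

Scale degree 5 of F# harmonic minor is C#.
A minor seventh (10 semitones) above C# lands on the letter B, giving B.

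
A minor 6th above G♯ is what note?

G up a major sixth is E, so the target letter is E.
From G#, a minor sixth is 8 semitones up: E.

E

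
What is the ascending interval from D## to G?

Counting letters D–E–F–G gives a fourth.
D##→G = 3 semitones, 2 narrower than the perfect fourth (5), so doubly diminished.

doubly diminished fourth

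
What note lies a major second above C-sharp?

A second above C lands on the letter D.
A major second spans 2 semitones, so C# moves to pitch class 3. On the letter D that is D#.

D#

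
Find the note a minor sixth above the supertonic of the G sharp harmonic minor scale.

F#

The supertonic of G# harmonic minor is A#.
A minor sixth (8 semitones) above A# lands on the letter F, giving F#.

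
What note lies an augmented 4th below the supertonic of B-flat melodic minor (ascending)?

Gb

The supertonic of Bb melodic minor (ascending) is C.
An augmented fourth (6 semitones) below C lands on the letter G, giving Gb.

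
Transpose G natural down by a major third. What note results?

Eb

G down a major third is Eb, so the target letter is E.
From G, a major third is 4 semitones down: Eb.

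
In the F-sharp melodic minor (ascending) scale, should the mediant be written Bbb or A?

A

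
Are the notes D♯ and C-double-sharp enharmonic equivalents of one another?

No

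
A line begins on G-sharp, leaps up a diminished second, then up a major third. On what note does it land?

C

A diminished second up from G# is Ab (letter A, 0 semitones up).
A major third up from Ab is C (letter C, 4 semitones up).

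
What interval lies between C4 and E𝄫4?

diminished third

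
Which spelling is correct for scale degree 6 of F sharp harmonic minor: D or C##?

D

Each scale degree takes a distinct letter name. Degree 6 of a scale on F must use the letter D.
D and C## are enharmonically the same pitch, but only D uses the letter D, so it is the correct spelling here.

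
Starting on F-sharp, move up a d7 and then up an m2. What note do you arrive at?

Fb

A diminished seventh up from F# is Eb (letter E, 9 semitones up).
A minor second up from Eb is Fb (letter F, 1 semitone up).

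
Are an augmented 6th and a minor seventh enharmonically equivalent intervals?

An augmented sixth spans 10 semitones; a minor seventh spans 10.
They are enharmonically equivalent.

Yes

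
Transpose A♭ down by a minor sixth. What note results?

C

A down a major sixth is C, so the target letter is C.
From Ab, a minor sixth is 8 semitones down: C.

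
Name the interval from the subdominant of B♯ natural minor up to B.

The subdominant of B# natural minor is E#.
E# up to B: letters E→B make it a fifth; 6 semitones makes it diminished.

diminished fifth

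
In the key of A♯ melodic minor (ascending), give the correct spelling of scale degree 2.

B#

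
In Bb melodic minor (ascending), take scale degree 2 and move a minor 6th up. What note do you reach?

Scale degree 2 of Bb melodic minor (ascending) is C.
A minor sixth (8 semitones) above C lands on the letter A, giving Ab.

Ab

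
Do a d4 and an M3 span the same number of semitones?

Yes

A diminished fourth spans 4 semitones; a major third spans 4.
They are enharmonically equivalent.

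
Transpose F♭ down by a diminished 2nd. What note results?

E

F down a major second is Eb, so the target letter is E.
From Fb, a diminished second is 0 semitones down: E.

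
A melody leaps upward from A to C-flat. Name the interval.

The letter names run A→C, a span of 2 letter steps, so the interval is some kind of third.
A to Cb is 2 semitones. A major third is 4, so 2 makes it diminished.

diminished third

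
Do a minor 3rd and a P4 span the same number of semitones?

No

A minor third spans 3 semitones; a perfect fourth spans 5.
The spans differ, so they are not enharmonic equivalents.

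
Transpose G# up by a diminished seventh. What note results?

G up a major seventh is F#, so the target letter is F.
From G#, a diminished seventh is 9 semitones up: F.

F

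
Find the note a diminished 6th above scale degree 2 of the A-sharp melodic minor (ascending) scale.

Scale degree 2 of A# melodic minor (ascending) is B#.
A diminished sixth (7 semitones) above B# lands on the letter G, giving G.

G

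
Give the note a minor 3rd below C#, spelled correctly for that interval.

A#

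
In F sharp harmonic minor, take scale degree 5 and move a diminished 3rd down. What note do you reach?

Scale degree 5 of F# harmonic minor is C#.
A diminished third (2 semitones) below C# lands on the letter A, giving A##.

A##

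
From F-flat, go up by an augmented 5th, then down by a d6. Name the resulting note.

E#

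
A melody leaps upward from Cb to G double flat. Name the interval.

diminished fifth

The letter names run C→G, a span of 4 letter steps, so the interval is some kind of fifth.
Cb to Gbb is 6 semitones. A perfect fifth is 7, so 6 makes it diminished.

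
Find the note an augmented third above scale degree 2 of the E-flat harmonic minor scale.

A#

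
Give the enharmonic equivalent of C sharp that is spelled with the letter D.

C# is pitch class 1. The letter D alone is pitch class 2.
To reach pitch class 1 from D requires an offset of -1 semitone, i.e. flat: Db.

Db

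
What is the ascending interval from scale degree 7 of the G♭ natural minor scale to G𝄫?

minor second

Scale degree 7 of Gb natural minor is Fb.
Fb up to Gbb: letters F→G make it a second; 1 semitone makes it minor.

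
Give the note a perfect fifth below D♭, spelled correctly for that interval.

Gb

A fifth below D lands on the letter G.
A perfect fifth spans 7 semitones, so Db moves to pitch class 6. On the letter G that is Gb.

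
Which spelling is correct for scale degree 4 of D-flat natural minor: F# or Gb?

Each scale degree takes a distinct letter name. Degree 4 of a scale on D must use the letter G.
Gb and F# are enharmonically the same pitch, but only Gb uses the letter G, so it is the correct spelling here.

Gb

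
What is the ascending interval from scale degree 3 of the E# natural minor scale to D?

Scale degree 3 of E# natural minor is G#.
G# up to D: letters G→D make it a fifth; 6 semitones makes it diminished.

diminished fifth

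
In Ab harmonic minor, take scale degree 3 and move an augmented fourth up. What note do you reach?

Scale degree 3 of Ab harmonic minor is Cb.
An augmented fourth (6 semitones) above Cb lands on the letter F, giving F.

F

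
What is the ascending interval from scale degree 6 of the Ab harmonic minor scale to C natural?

Scale degree 6 of Ab harmonic minor is Fb.
Fb up to C: letters F→C make it a fifth; 8 semitones makes it augmented.

augmented fifth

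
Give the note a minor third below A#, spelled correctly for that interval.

F##

A down a major third is F, so the target letter is F.
From A#, a minor third is 3 semitones down: F##.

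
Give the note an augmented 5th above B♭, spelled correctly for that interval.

A fifth above B lands on the letter F.
An augmented fifth spans 8 semitones, so Bb moves to pitch class 6. On the letter F that is F#.

F#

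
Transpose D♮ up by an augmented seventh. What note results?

A seventh above D lands on the letter C.
An augmented seventh spans 12 semitones, so D moves to pitch class 2. On the letter C that is C##.

C##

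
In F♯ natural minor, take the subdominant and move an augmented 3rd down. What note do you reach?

Gb

The subdominant of F# natural minor is B.
An augmented third (5 semitones) below B lands on the letter G, giving Gb.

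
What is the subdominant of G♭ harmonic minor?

The Gb harmonic minor scale runs Gb Ab Bbb Cb Db Ebb F.
Degree 4 is Cb.

Cb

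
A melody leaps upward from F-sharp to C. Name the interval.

The letter names run F→C, a span of 4 letter steps, so the interval is some kind of fifth.
F# to C is 6 semitones. A perfect fifth is 7, so 6 makes it diminished.

diminished fifth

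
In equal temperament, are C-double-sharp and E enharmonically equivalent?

C## is pitch class 2; E is pitch class 4.
The pitch classes differ (2 vs. 4), so they are not enharmonic equivalents.

No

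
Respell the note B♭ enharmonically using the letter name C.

Cbb

Bb is pitch class 10. The letter C alone is pitch class 0.
To reach pitch class 10 from C requires an offset of -2 semitones, i.e. double flat: Cbb.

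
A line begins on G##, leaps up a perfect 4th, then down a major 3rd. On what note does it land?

A perfect fourth up from G## is C## (letter C, 5 semitones up).
A major third down from C## is A# (letter A, 4 semitones down).

A#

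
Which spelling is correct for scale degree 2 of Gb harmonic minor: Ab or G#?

Each scale degree takes a distinct letter name. Degree 2 of a scale on G must use the letter A.
Ab and G# are enharmonically the same pitch, but only Ab uses the letter A, so it is the correct spelling here.

Ab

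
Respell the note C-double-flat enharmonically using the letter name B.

Bb

Cbb is pitch class 10. The letter B alone is pitch class 11.
To reach pitch class 10 from B requires an offset of -1 semitone, i.e. flat: Bb.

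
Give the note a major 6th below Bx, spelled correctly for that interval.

A sixth below B lands on the letter D.
A major sixth spans 9 semitones, so B## moves to pitch class 4. On the letter D that is D##.

D##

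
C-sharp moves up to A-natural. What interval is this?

minor sixth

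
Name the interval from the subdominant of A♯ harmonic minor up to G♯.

The subdominant of A# harmonic minor is D#.
D# up to G#: letters D→G make it a fourth; 5 semitones makes it perfect.

perfect fourth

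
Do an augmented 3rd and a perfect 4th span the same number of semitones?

Yes

An augmented third spans 5 semitones; a perfect fourth spans 5.
They are enharmonically equivalent.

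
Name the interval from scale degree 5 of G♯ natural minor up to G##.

augmented fourth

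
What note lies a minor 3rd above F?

Ab

A third above F lands on the letter A.
A minor third spans 3 semitones, so F moves to pitch class 8. On the letter A that is Ab.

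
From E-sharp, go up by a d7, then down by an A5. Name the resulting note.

A diminished seventh up from E# is D (letter D, 9 semitones up).
An augmented fifth down from D is Gb (letter G, 8 semitones down).

Gb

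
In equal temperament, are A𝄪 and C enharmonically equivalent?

A## is pitch class 11; C is pitch class 0.
The pitch classes differ (11 vs. 0), so they are not enharmonic equivalents.

No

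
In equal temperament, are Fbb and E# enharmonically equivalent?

No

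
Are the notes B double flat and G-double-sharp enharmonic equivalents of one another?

Bbb is pitch class 9; G## is pitch class 9.
All spellings map to pitch class 9, so they are enharmonically equivalent.

Yes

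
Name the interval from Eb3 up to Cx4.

The letter names run E→C, a span of 5 letter steps, so the interval is some kind of sixth.
Eb to C## is 11 semitones. A major sixth is 9, so 11 makes it doubly augmented.

doubly augmented sixth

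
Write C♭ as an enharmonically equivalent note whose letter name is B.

B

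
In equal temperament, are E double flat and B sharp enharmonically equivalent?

No

Two spellings are enharmonically equivalent only if they share a pitch class.
Here Ebb → 2, B# → 0; 0 ≠ 2, so they are not.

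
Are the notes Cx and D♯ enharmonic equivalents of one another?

No

Two spellings are enharmonically equivalent only if they share a pitch class.
Here C## → 2, D# → 3; 2 ≠ 3, so they are not.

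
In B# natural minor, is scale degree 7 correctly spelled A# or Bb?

Each scale degree takes a distinct letter name. Degree 7 of a scale on B must use the letter A.
A# and Bb are enharmonically the same pitch, but only A# uses the letter A, so it is the correct spelling here.

A#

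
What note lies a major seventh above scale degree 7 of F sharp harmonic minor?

D##

Scale degree 7 of F# harmonic minor is E#.
A major seventh (11 semitones) above E# lands on the letter D, giving D##.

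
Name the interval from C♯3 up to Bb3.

diminished seventh

Counting letters C–D–E–F–G–A–B gives a seventh.
C#→Bb = 9 semitones, 2 narrower than the major seventh (11), so diminished.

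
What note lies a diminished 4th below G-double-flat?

Db

A fourth below G lands on the letter D.
A diminished fourth spans 4 semitones, so Gbb moves to pitch class 1. On the letter D that is Db.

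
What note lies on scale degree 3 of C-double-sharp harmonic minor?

Degree 3 takes the letter 2 steps above C, which is E.
In harmonic minor, degree 3 sits 3 semitones above the tonic. C## + 3 semitones is pitch class 5, spelled on E as E#.

E#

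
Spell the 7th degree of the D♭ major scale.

C

The Db major scale runs Db Eb F Gb Ab Bb C.
Degree 7 is C.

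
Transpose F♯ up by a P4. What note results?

F up a perfect fourth is Bb, so the target letter is B.
From F#, a perfect fourth is 5 semitones up: B.

B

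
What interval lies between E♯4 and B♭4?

Counting letters E–F–G–A–B gives a fifth.
E#→Bb = 5 semitones, 2 narrower than the perfect fifth (7), so doubly diminished.

doubly diminished fifth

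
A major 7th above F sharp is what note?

E#

A seventh above F lands on the letter E.
A major seventh spans 11 semitones, so F# moves to pitch class 5. On the letter E that is E#.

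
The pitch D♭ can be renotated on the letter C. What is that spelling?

C#

Db is pitch class 1. The letter C alone is pitch class 0.
To reach pitch class 1 from C requires an offset of +1 semitone, i.e. sharp: C#.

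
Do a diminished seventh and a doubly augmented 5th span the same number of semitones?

Yes

A diminished seventh spans 9 semitones; a doubly augmented fifth spans 9.
They are enharmonically equivalent.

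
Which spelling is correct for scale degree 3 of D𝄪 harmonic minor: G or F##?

F##

Each scale degree takes a distinct letter name. Degree 3 of a scale on D must use the letter F.
F## and G are enharmonically the same pitch, but only F## uses the letter F, so it is the correct spelling here.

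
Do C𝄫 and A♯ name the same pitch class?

Cbb is pitch class 10; A# is pitch class 10.
All spellings map to pitch class 10, so they are enharmonically equivalent.

Yes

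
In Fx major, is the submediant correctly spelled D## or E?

D##

Each scale degree takes a distinct letter name. Degree 6 of a scale on F must use the letter D.
D## and E are enharmonically the same pitch, but only D## uses the letter D, so it is the correct spelling here.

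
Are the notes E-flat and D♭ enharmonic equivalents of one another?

Two spellings are enharmonically equivalent only if they share a pitch class.
Here Eb → 3, Db → 1; 1 ≠ 3, so they are not.

No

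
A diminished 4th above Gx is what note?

C#

A fourth above G lands on the letter C.
A diminished fourth spans 4 semitones, so G## moves to pitch class 1. On the letter C that is C#.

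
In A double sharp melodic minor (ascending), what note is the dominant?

Degree 5 takes the letter 4 steps above A, which is E.
In melodic minor (ascending), degree 5 sits 7 semitones above the tonic. A## + 7 semitones is pitch class 6, spelled on E as E##.

E##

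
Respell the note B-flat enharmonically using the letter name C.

Cbb

Plain C sits 2 semitones above Bb, so on the letter C the same pitch needs a double flat: Cbb.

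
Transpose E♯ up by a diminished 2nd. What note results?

F

E up a major second is F#, so the target letter is F.
From E#, a diminished second is 0 semitones up: F.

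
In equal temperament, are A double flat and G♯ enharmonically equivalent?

No

Abb is pitch class 7; G# is pitch class 8.
The pitch classes differ (7 vs. 8), so they are not enharmonic equivalents.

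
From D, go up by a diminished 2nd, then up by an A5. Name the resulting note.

A diminished second up from D is Ebb (letter E, 0 semitones up).
An augmented fifth up from Ebb is Bb (letter B, 8 semitones up).

Bb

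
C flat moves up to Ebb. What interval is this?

minor third

The letter names run C→E, a span of 2 letter steps, so the interval is some kind of third.
Cb to Ebb is 3 semitones. A major third is 4, so 3 makes it minor.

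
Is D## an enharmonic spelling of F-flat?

Yes

D## is pitch class 4; Fb is pitch class 4.
All spellings map to pitch class 4, so they are enharmonically equivalent.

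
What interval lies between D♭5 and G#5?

The letter names run D→G, a span of 3 letter steps, so the interval is some kind of fourth.
Db to G# is 7 semitones. A perfect fourth is 5, so 7 makes it doubly augmented.

doubly augmented fourth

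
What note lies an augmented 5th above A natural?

E#

A fifth above A lands on the letter E.
An augmented fifth spans 8 semitones, so A moves to pitch class 5. On the letter E that is E#.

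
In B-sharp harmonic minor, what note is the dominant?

The B# harmonic minor scale runs B# C## D# E# F## G# A##.
Degree 5 is F##.

F##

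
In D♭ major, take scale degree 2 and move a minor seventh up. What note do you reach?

Scale degree 2 of Db major is Eb.
A minor seventh (10 semitones) above Eb lands on the letter D, giving Db.

Db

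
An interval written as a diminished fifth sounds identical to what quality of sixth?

A diminished fifth spans 6 semitones.
A sixth spanning 6 semitones is doubly diminished (the major sixth is 9).

doubly diminished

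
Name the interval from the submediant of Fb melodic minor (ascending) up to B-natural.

The submediant of Fb melodic minor (ascending) is Db.
Db up to B: letters D→B make it a sixth; 10 semitones makes it augmented.

augmented sixth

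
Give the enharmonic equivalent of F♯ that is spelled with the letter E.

E##

F# is pitch class 6. The letter E alone is pitch class 4.
To reach pitch class 6 from E requires an offset of +2 semitones, i.e. double sharp: E##.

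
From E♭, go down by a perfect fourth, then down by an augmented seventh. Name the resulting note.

Cbb

A perfect fourth down from Eb is Bb (letter B, 5 semitones down).
An augmented seventh down from Bb is Cbb (letter C, 12 semitones down).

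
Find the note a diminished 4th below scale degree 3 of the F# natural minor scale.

Scale degree 3 of F# natural minor is A.
A diminished fourth (4 semitones) below A lands on the letter E, giving E#.

E#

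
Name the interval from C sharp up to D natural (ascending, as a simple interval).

Counting letters C–D gives a second.
C#→D = 1 semitone, 1 narrower than the major second (2), so minor.

minor second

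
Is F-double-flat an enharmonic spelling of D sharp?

Fbb is pitch class 3; D# is pitch class 3.
All spellings map to pitch class 3, so they are enharmonically equivalent.

Yes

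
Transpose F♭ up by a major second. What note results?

Gb

F up a major second is G, so the target letter is G.
From Fb, a major second is 2 semitones up: Gb.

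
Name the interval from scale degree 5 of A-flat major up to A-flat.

perfect fourth

Scale degree 5 of Ab major is Eb.
Eb up to Ab: letters E→A make it a fourth; 5 semitones makes it perfect.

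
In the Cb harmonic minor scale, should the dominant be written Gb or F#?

Gb

Each scale degree takes a distinct letter name. Degree 5 of a scale on C must use the letter G.
Gb and F# are enharmonically the same pitch, but only Gb uses the letter G, so it is the correct spelling here.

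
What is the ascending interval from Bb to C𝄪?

Counting letters B–C gives a second.
Bb→C## = 4 semitones, 2 wider than the major second (2), so doubly augmented.

doubly augmented second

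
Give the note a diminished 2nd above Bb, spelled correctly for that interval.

Cbb

B up a major second is C#, so the target letter is C.
From Bb, a diminished second is 0 semitones up: Cbb.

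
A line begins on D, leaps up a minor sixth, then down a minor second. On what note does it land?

A

A minor sixth up from D is Bb (letter B, 8 semitones up).
A minor second down from Bb is A (letter A, 1 semitone down).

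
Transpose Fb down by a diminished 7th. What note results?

G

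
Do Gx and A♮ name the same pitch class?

G## is pitch class 9; A is pitch class 9.
All spellings map to pitch class 9, so they are enharmonically equivalent.

Yes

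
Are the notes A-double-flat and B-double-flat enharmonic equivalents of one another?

No

Abb is pitch class 7; Bbb is pitch class 9.
The pitch classes differ (7 vs. 9), so they are not enharmonic equivalents.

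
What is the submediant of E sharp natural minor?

Degree 6 takes the letter 5 steps above E, which is C.
In natural minor, degree 6 sits 8 semitones above the tonic. E# + 8 semitones is pitch class 1, spelled on C as C#.

C#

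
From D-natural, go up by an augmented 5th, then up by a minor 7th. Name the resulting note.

G#

An augmented fifth up from D is A# (letter A, 8 semitones up).
A minor seventh up from A# is G# (letter G, 10 semitones up).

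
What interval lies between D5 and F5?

The letter names run D→F, a span of 2 letter steps, so the interval is some kind of third.
D to F is 3 semitones. A major third is 4, so 3 makes it minor.

minor third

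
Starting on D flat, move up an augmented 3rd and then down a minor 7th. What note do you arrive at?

G#

An augmented third up from Db is F# (letter F, 5 semitones up).
A minor seventh down from F# is G# (letter G, 10 semitones down).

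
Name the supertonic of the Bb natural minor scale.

Degree 2 takes the letter 1 step above B, which is C.
In natural minor, degree 2 sits 2 semitones above the tonic. Bb + 2 semitones is pitch class 0, spelled on C as C.

C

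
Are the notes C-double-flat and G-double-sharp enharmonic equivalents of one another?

No

Cbb is pitch class 10; G## is pitch class 9.
The pitch classes differ (10 vs. 9), so they are not enharmonic equivalents.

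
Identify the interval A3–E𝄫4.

doubly diminished fifth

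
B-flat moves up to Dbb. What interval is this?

diminished third

The letter names run B→D, a span of 2 letter steps, so the interval is some kind of third.
Bb to Dbb is 2 semitones. A major third is 4, so 2 makes it diminished.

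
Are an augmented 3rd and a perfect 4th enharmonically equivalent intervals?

Yes

An augmented third spans 5 semitones; a perfect fourth spans 5.
They are enharmonically equivalent.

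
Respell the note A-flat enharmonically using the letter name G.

Ab is pitch class 8. The letter G alone is pitch class 7.
To reach pitch class 8 from G requires an offset of +1 semitone, i.e. sharp: G#.

G#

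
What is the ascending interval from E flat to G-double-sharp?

Counting letters E–F–G gives a third.
Eb→G## = 6 semitones, 2 wider than the major third (4), so doubly augmented.

doubly augmented third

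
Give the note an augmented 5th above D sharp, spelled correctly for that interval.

A##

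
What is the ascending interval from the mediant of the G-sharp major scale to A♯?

minor seventh

The mediant of G# major is B#.
B# up to A#: letters B→A make it a seventh; 10 semitones makes it minor.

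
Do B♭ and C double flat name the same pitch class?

Yes

Bb is pitch class 10; Cbb is pitch class 10.
All spellings map to pitch class 10, so they are enharmonically equivalent.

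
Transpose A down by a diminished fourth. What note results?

A down a perfect fourth is E, so the target letter is E.
From A, a diminished fourth is 4 semitones down: E#.

E#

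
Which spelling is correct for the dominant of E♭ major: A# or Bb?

Bb

Each scale degree takes a distinct letter name. Degree 5 of a scale on E must use the letter B.
Bb and A# are enharmonically the same pitch, but only Bb uses the letter B, so it is the correct spelling here.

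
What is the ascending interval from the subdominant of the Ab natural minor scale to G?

The subdominant of Ab natural minor is Db.
Db up to G: letters D→G make it a fourth; 6 semitones makes it augmented.

augmented fourth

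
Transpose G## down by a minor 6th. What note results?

B##

G down a major sixth is Bb, so the target letter is B.
From G##, a minor sixth is 8 semitones down: B##.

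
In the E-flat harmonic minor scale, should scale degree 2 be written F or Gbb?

Each scale degree takes a distinct letter name. Degree 2 of a scale on E must use the letter F.
F and Gbb are enharmonically the same pitch, but only F uses the letter F, so it is the correct spelling here.

F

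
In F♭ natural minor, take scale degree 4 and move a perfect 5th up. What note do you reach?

Scale degree 4 of Fb natural minor is Bbb.
A perfect fifth (7 semitones) above Bbb lands on the letter F, giving Fb.

Fb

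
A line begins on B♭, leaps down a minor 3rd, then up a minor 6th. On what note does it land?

A minor third down from Bb is G (letter G, 3 semitones down).
A minor sixth up from G is Eb (letter E, 8 semitones up).

Eb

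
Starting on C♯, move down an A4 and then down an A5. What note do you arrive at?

An augmented fourth down from C# is G (letter G, 6 semitones down).
An augmented fifth down from G is Cb (letter C, 8 semitones down).

Cb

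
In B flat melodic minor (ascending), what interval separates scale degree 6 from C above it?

Scale degree 6 of Bb melodic minor (ascending) is G.
G up to C: letters G→C make it a fourth; 5 semitones makes it perfect.

perfect fourth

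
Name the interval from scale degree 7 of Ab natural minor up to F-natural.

major seventh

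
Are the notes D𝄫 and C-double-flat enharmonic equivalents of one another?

Two spellings are enharmonically equivalent only if they share a pitch class.
Here Dbb → 0, Cbb → 10; 0 ≠ 10, so they are not.

No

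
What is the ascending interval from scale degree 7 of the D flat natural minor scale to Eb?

major third

Scale degree 7 of Db natural minor is Cb.
Cb up to Eb: letters C→E make it a third; 4 semitones makes it major.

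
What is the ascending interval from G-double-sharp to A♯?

The letter names run G→A, a span of 1 letter step, so the interval is some kind of second.
G## to A# is 1 semitone. A major second is 2, so 1 makes it minor.

minor second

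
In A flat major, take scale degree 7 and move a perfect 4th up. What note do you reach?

Scale degree 7 of Ab major is G.
A perfect fourth (5 semitones) above G lands on the letter C, giving C.

C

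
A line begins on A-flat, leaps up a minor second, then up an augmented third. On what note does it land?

D

A minor second up from Ab is Bbb (letter B, 1 semitone up).
An augmented third up from Bbb is D (letter D, 5 semitones up).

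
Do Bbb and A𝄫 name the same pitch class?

No

Two spellings are enharmonically equivalent only if they share a pitch class.
Here Bbb → 9, Abb → 7; 7 ≠ 9, so they are not.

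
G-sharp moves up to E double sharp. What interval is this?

Counting letters G–A–B–C–D–E gives a sixth.
G#→E## = 10 semitones, 1 wider than the major sixth (9), so augmented.

augmented sixth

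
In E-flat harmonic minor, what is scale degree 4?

The Eb harmonic minor scale runs Eb F Gb Ab Bb Cb D.
Degree 4 is Ab.

Ab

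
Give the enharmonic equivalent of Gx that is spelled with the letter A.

G## is pitch class 9. The letter A alone is pitch class 9.
Pitch class 9 on A needs no accidental: A.

A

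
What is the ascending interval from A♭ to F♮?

The letter names run A→F, a span of 5 letter steps, so the interval is some kind of sixth.
Ab to F is 9 semitones. A major sixth is 9, so 9 makes it major.

major sixth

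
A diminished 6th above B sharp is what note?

A sixth above B lands on the letter G.
A diminished sixth spans 7 semitones, so B# moves to pitch class 7. On the letter G that is G.

G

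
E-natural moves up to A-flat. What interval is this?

Counting letters E–F–G–A gives a fourth.
E→Ab = 4 semitones, 1 narrower than the perfect fourth (5), so diminished.

diminished fourth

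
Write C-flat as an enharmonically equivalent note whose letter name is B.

B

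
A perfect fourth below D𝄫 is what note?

D down a perfect fourth is A, so the target letter is A.
From Dbb, a perfect fourth is 5 semitones down: Abb.

Abb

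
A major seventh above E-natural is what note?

D#

A seventh above E lands on the letter D.
A major seventh spans 11 semitones, so E moves to pitch class 3. On the letter D that is D#.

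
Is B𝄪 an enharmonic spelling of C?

No

B## is pitch class 1; C is pitch class 0.
The pitch classes differ (1 vs. 0), so they are not enharmonic equivalents.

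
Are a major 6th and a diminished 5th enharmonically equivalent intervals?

No

A major sixth spans 9 semitones; a diminished fifth spans 6.
The spans differ, so they are not enharmonic equivalents.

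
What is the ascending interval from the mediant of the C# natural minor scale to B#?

The mediant of C# natural minor is E.
E up to B#: letters E→B make it a fifth; 8 semitones makes it augmented.

augmented fifth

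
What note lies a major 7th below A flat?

A down a major seventh is Bb, so the target letter is B.
From Ab, a major seventh is 11 semitones down: Bbb.

Bbb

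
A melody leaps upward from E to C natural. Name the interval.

The letter names run E→C, a span of 5 letter steps, so the interval is some kind of sixth.
E to C is 8 semitones. A major sixth is 9, so 8 makes it minor.

minor sixth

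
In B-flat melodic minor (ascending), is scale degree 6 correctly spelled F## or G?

G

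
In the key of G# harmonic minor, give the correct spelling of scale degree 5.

D#

Degree 5 takes the letter 4 steps above G, which is D.
In harmonic minor, degree 5 sits 7 semitones above the tonic. G# + 7 semitones is pitch class 3, spelled on D as D#.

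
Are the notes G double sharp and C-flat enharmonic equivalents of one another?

No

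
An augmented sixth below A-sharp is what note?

A sixth below A lands on the letter C.
An augmented sixth spans 10 semitones, so A# moves to pitch class 0. On the letter C that is C.

C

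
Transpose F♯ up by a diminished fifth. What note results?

F up a perfect fifth is C, so the target letter is C.
From F#, a diminished fifth is 6 semitones up: C.

C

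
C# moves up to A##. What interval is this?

augmented sixth

The letter names run C→A, a span of 5 letter steps, so the interval is some kind of sixth.
C# to A## is 10 semitones. A major sixth is 9, so 10 makes it augmented.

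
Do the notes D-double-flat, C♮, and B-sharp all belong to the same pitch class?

Dbb = pitch class 0 and C = pitch class 0 and B# = pitch class 0 — the same pitch class, so they are enharmonic equivalents.

Yes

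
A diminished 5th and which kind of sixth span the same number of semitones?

A diminished fifth spans 6 semitones.
A sixth spanning 6 semitones is doubly diminished (the major sixth is 9).

doubly diminished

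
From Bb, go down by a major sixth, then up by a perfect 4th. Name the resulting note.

A major sixth down from Bb is Db (letter D, 9 semitones down).
A perfect fourth up from Db is Gb (letter G, 5 semitones up).

Gb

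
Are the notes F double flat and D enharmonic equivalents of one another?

No

Fbb is pitch class 3; D is pitch class 2.
The pitch classes differ (3 vs. 2), so they are not enharmonic equivalents.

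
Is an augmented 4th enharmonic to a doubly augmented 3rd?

Yes

An augmented fourth spans 6 semitones; a doubly augmented third spans 6.
They are enharmonically equivalent.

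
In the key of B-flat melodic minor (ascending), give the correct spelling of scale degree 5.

F

Degree 5 takes the letter 4 steps above B, which is F.
In melodic minor (ascending), degree 5 sits 7 semitones above the tonic. Bb + 7 semitones is pitch class 5, spelled on F as F.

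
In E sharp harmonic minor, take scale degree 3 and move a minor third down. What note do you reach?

E#

Scale degree 3 of E# harmonic minor is G#.
A minor third (3 semitones) below G# lands on the letter E, giving E#.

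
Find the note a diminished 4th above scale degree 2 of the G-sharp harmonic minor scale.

D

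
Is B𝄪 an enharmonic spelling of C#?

B## is pitch class 1; C# is pitch class 1.
All spellings map to pitch class 1, so they are enharmonically equivalent.

Yes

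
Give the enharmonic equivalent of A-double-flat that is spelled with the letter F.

Plain F sits 2 semitones below Abb, so on the letter F the same pitch needs a double sharp: F##.

F##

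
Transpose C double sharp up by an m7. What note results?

B#

A seventh above C lands on the letter B.
A minor seventh spans 10 semitones, so C## moves to pitch class 0. On the letter B that is B#.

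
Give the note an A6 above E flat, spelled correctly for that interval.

C#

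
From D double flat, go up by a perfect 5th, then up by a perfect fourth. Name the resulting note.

Dbb

A perfect fifth up from Dbb is Abb (letter A, 7 semitones up).
A perfect fourth up from Abb is Dbb (letter D, 5 semitones up).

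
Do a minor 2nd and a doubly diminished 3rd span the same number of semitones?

A minor second spans 1 semitone; a doubly diminished third spans 1.
They are enharmonically equivalent.

Yes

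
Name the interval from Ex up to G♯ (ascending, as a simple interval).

diminished third

The letter names run E→G, a span of 2 letter steps, so the interval is some kind of third.
E## to G# is 2 semitones. A major third is 4, so 2 makes it diminished.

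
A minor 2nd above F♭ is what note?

Gbb

F up a major second is G, so the target letter is G.
From Fb, a minor second is 1 semitone up: Gbb.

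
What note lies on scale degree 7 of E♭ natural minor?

Db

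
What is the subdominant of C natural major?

Degree 4 takes the letter 3 steps above C, which is F.
In major, degree 4 sits 5 semitones above the tonic. C + 5 semitones is pitch class 5, spelled on F as F.

F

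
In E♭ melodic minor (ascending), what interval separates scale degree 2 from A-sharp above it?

augmented third

Scale degree 2 of Eb melodic minor (ascending) is F.
F up to A#: letters F→A make it a third; 5 semitones makes it augmented.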